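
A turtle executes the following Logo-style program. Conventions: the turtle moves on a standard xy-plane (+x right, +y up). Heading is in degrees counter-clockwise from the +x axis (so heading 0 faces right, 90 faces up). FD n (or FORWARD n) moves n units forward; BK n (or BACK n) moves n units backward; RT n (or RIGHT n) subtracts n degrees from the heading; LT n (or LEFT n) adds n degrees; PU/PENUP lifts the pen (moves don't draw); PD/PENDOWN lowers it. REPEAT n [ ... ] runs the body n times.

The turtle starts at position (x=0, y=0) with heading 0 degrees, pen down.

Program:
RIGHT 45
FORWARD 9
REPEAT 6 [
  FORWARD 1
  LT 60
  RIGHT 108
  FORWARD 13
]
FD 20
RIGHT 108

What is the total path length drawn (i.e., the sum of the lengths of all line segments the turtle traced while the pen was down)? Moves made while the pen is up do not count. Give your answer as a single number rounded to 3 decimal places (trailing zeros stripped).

Answer: 113

Derivation:
Executing turtle program step by step:
Start: pos=(0,0), heading=0, pen down
RT 45: heading 0 -> 315
FD 9: (0,0) -> (6.364,-6.364) [heading=315, draw]
REPEAT 6 [
  -- iteration 1/6 --
  FD 1: (6.364,-6.364) -> (7.071,-7.071) [heading=315, draw]
  LT 60: heading 315 -> 15
  RT 108: heading 15 -> 267
  FD 13: (7.071,-7.071) -> (6.391,-20.053) [heading=267, draw]
  -- iteration 2/6 --
  FD 1: (6.391,-20.053) -> (6.338,-21.052) [heading=267, draw]
  LT 60: heading 267 -> 327
  RT 108: heading 327 -> 219
  FD 13: (6.338,-21.052) -> (-3.765,-29.233) [heading=219, draw]
  -- iteration 3/6 --
  FD 1: (-3.765,-29.233) -> (-4.542,-29.862) [heading=219, draw]
  LT 60: heading 219 -> 279
  RT 108: heading 279 -> 171
  FD 13: (-4.542,-29.862) -> (-17.382,-27.829) [heading=171, draw]
  -- iteration 4/6 --
  FD 1: (-17.382,-27.829) -> (-18.369,-27.672) [heading=171, draw]
  LT 60: heading 171 -> 231
  RT 108: heading 231 -> 123
  FD 13: (-18.369,-27.672) -> (-25.45,-16.77) [heading=123, draw]
  -- iteration 5/6 --
  FD 1: (-25.45,-16.77) -> (-25.994,-15.931) [heading=123, draw]
  LT 60: heading 123 -> 183
  RT 108: heading 183 -> 75
  FD 13: (-25.994,-15.931) -> (-22.63,-3.374) [heading=75, draw]
  -- iteration 6/6 --
  FD 1: (-22.63,-3.374) -> (-22.371,-2.408) [heading=75, draw]
  LT 60: heading 75 -> 135
  RT 108: heading 135 -> 27
  FD 13: (-22.371,-2.408) -> (-10.788,3.494) [heading=27, draw]
]
FD 20: (-10.788,3.494) -> (7.032,12.574) [heading=27, draw]
RT 108: heading 27 -> 279
Final: pos=(7.032,12.574), heading=279, 14 segment(s) drawn

Segment lengths:
  seg 1: (0,0) -> (6.364,-6.364), length = 9
  seg 2: (6.364,-6.364) -> (7.071,-7.071), length = 1
  seg 3: (7.071,-7.071) -> (6.391,-20.053), length = 13
  seg 4: (6.391,-20.053) -> (6.338,-21.052), length = 1
  seg 5: (6.338,-21.052) -> (-3.765,-29.233), length = 13
  seg 6: (-3.765,-29.233) -> (-4.542,-29.862), length = 1
  seg 7: (-4.542,-29.862) -> (-17.382,-27.829), length = 13
  seg 8: (-17.382,-27.829) -> (-18.369,-27.672), length = 1
  seg 9: (-18.369,-27.672) -> (-25.45,-16.77), length = 13
  seg 10: (-25.45,-16.77) -> (-25.994,-15.931), length = 1
  seg 11: (-25.994,-15.931) -> (-22.63,-3.374), length = 13
  seg 12: (-22.63,-3.374) -> (-22.371,-2.408), length = 1
  seg 13: (-22.371,-2.408) -> (-10.788,3.494), length = 13
  seg 14: (-10.788,3.494) -> (7.032,12.574), length = 20
Total = 113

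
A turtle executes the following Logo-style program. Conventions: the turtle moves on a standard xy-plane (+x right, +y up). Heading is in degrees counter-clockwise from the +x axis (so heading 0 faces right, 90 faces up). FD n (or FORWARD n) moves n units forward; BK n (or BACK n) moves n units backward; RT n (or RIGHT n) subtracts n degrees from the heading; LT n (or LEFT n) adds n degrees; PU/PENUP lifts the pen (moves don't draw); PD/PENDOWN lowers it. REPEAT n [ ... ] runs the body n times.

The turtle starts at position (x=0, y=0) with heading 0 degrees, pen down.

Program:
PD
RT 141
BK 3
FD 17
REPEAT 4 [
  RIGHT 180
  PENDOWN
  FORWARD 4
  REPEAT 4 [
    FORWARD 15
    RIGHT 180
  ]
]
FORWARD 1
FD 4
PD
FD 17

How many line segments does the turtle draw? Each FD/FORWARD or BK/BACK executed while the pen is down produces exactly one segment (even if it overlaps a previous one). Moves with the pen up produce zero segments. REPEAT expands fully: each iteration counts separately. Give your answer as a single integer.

Executing turtle program step by step:
Start: pos=(0,0), heading=0, pen down
PD: pen down
RT 141: heading 0 -> 219
BK 3: (0,0) -> (2.331,1.888) [heading=219, draw]
FD 17: (2.331,1.888) -> (-10.88,-8.81) [heading=219, draw]
REPEAT 4 [
  -- iteration 1/4 --
  RT 180: heading 219 -> 39
  PD: pen down
  FD 4: (-10.88,-8.81) -> (-7.771,-6.293) [heading=39, draw]
  REPEAT 4 [
    -- iteration 1/4 --
    FD 15: (-7.771,-6.293) -> (3.886,3.147) [heading=39, draw]
    RT 180: heading 39 -> 219
    -- iteration 2/4 --
    FD 15: (3.886,3.147) -> (-7.771,-6.293) [heading=219, draw]
    RT 180: heading 219 -> 39
    -- iteration 3/4 --
    FD 15: (-7.771,-6.293) -> (3.886,3.147) [heading=39, draw]
    RT 180: heading 39 -> 219
    -- iteration 4/4 --
    FD 15: (3.886,3.147) -> (-7.771,-6.293) [heading=219, draw]
    RT 180: heading 219 -> 39
  ]
  -- iteration 2/4 --
  RT 180: heading 39 -> 219
  PD: pen down
  FD 4: (-7.771,-6.293) -> (-10.88,-8.81) [heading=219, draw]
  REPEAT 4 [
    -- iteration 1/4 --
    FD 15: (-10.88,-8.81) -> (-22.537,-18.25) [heading=219, draw]
    RT 180: heading 219 -> 39
    -- iteration 2/4 --
    FD 15: (-22.537,-18.25) -> (-10.88,-8.81) [heading=39, draw]
    RT 180: heading 39 -> 219
    -- iteration 3/4 --
    FD 15: (-10.88,-8.81) -> (-22.537,-18.25) [heading=219, draw]
    RT 180: heading 219 -> 39
    -- iteration 4/4 --
    FD 15: (-22.537,-18.25) -> (-10.88,-8.81) [heading=39, draw]
    RT 180: heading 39 -> 219
  ]
  -- iteration 3/4 --
  RT 180: heading 219 -> 39
  PD: pen down
  FD 4: (-10.88,-8.81) -> (-7.771,-6.293) [heading=39, draw]
  REPEAT 4 [
    -- iteration 1/4 --
    FD 15: (-7.771,-6.293) -> (3.886,3.147) [heading=39, draw]
    RT 180: heading 39 -> 219
    -- iteration 2/4 --
    FD 15: (3.886,3.147) -> (-7.771,-6.293) [heading=219, draw]
    RT 180: heading 219 -> 39
    -- iteration 3/4 --
    FD 15: (-7.771,-6.293) -> (3.886,3.147) [heading=39, draw]
    RT 180: heading 39 -> 219
    -- iteration 4/4 --
    FD 15: (3.886,3.147) -> (-7.771,-6.293) [heading=219, draw]
    RT 180: heading 219 -> 39
  ]
  -- iteration 4/4 --
  RT 180: heading 39 -> 219
  PD: pen down
  FD 4: (-7.771,-6.293) -> (-10.88,-8.81) [heading=219, draw]
  REPEAT 4 [
    -- iteration 1/4 --
    FD 15: (-10.88,-8.81) -> (-22.537,-18.25) [heading=219, draw]
    RT 180: heading 219 -> 39
    -- iteration 2/4 --
    FD 15: (-22.537,-18.25) -> (-10.88,-8.81) [heading=39, draw]
    RT 180: heading 39 -> 219
    -- iteration 3/4 --
    FD 15: (-10.88,-8.81) -> (-22.537,-18.25) [heading=219, draw]
    RT 180: heading 219 -> 39
    -- iteration 4/4 --
    FD 15: (-22.537,-18.25) -> (-10.88,-8.81) [heading=39, draw]
    RT 180: heading 39 -> 219
  ]
]
FD 1: (-10.88,-8.81) -> (-11.657,-9.44) [heading=219, draw]
FD 4: (-11.657,-9.44) -> (-14.766,-11.957) [heading=219, draw]
PD: pen down
FD 17: (-14.766,-11.957) -> (-27.977,-22.656) [heading=219, draw]
Final: pos=(-27.977,-22.656), heading=219, 25 segment(s) drawn
Segments drawn: 25

Answer: 25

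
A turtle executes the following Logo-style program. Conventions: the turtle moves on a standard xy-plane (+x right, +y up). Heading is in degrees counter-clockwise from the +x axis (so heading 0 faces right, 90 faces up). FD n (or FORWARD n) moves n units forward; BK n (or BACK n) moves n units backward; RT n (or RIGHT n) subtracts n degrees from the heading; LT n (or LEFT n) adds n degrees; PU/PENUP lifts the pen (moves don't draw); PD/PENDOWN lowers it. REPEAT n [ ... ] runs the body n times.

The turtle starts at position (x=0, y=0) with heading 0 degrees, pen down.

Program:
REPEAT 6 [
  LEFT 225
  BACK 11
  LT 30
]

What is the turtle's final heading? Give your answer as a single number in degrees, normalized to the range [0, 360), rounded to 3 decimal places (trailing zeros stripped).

Answer: 90

Derivation:
Executing turtle program step by step:
Start: pos=(0,0), heading=0, pen down
REPEAT 6 [
  -- iteration 1/6 --
  LT 225: heading 0 -> 225
  BK 11: (0,0) -> (7.778,7.778) [heading=225, draw]
  LT 30: heading 225 -> 255
  -- iteration 2/6 --
  LT 225: heading 255 -> 120
  BK 11: (7.778,7.778) -> (13.278,-1.748) [heading=120, draw]
  LT 30: heading 120 -> 150
  -- iteration 3/6 --
  LT 225: heading 150 -> 15
  BK 11: (13.278,-1.748) -> (2.653,-4.595) [heading=15, draw]
  LT 30: heading 15 -> 45
  -- iteration 4/6 --
  LT 225: heading 45 -> 270
  BK 11: (2.653,-4.595) -> (2.653,6.405) [heading=270, draw]
  LT 30: heading 270 -> 300
  -- iteration 5/6 --
  LT 225: heading 300 -> 165
  BK 11: (2.653,6.405) -> (13.278,3.558) [heading=165, draw]
  LT 30: heading 165 -> 195
  -- iteration 6/6 --
  LT 225: heading 195 -> 60
  BK 11: (13.278,3.558) -> (7.778,-5.968) [heading=60, draw]
  LT 30: heading 60 -> 90
]
Final: pos=(7.778,-5.968), heading=90, 6 segment(s) drawn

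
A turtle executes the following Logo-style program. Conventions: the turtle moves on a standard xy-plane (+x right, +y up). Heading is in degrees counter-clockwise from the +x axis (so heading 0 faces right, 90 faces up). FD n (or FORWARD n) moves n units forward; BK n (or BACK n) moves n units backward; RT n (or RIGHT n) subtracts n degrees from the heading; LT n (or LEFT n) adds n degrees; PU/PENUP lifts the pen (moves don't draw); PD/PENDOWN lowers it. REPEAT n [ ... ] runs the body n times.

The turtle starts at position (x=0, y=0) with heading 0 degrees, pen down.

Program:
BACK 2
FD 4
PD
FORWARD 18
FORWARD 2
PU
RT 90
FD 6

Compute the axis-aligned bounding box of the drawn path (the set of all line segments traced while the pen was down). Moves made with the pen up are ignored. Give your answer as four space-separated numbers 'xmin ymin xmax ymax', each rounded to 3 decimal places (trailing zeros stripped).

Executing turtle program step by step:
Start: pos=(0,0), heading=0, pen down
BK 2: (0,0) -> (-2,0) [heading=0, draw]
FD 4: (-2,0) -> (2,0) [heading=0, draw]
PD: pen down
FD 18: (2,0) -> (20,0) [heading=0, draw]
FD 2: (20,0) -> (22,0) [heading=0, draw]
PU: pen up
RT 90: heading 0 -> 270
FD 6: (22,0) -> (22,-6) [heading=270, move]
Final: pos=(22,-6), heading=270, 4 segment(s) drawn

Segment endpoints: x in {-2, 0, 2, 20, 22}, y in {0}
xmin=-2, ymin=0, xmax=22, ymax=0

Answer: -2 0 22 0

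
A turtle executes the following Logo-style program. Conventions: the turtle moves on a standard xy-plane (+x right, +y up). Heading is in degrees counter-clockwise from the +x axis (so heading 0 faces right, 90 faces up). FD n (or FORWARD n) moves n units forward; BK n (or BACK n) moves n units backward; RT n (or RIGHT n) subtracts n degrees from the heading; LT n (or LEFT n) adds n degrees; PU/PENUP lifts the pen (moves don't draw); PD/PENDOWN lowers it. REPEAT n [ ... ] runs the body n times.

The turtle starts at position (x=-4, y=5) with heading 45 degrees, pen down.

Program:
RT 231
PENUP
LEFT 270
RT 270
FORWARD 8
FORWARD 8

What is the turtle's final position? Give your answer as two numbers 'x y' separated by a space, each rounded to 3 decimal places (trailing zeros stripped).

Answer: -19.912 6.672

Derivation:
Executing turtle program step by step:
Start: pos=(-4,5), heading=45, pen down
RT 231: heading 45 -> 174
PU: pen up
LT 270: heading 174 -> 84
RT 270: heading 84 -> 174
FD 8: (-4,5) -> (-11.956,5.836) [heading=174, move]
FD 8: (-11.956,5.836) -> (-19.912,6.672) [heading=174, move]
Final: pos=(-19.912,6.672), heading=174, 0 segment(s) drawn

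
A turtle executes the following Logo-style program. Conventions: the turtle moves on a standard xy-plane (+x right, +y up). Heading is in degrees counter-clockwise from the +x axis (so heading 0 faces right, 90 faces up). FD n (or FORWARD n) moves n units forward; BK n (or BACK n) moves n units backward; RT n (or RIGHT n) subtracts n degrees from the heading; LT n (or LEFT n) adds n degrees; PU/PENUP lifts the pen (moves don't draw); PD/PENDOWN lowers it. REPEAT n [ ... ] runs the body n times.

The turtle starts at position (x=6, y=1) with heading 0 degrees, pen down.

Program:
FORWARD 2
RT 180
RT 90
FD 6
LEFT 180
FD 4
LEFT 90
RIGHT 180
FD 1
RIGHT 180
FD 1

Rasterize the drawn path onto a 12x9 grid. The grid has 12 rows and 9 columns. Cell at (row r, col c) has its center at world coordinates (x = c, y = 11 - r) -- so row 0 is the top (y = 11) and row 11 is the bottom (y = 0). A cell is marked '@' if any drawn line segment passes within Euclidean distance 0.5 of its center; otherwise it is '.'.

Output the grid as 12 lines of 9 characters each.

Answer: .........
.........
.........
.........
........@
........@
........@
........@
.......@@
........@
......@@@
.........

Derivation:
Segment 0: (6,1) -> (8,1)
Segment 1: (8,1) -> (8,7)
Segment 2: (8,7) -> (8,3)
Segment 3: (8,3) -> (7,3)
Segment 4: (7,3) -> (8,3)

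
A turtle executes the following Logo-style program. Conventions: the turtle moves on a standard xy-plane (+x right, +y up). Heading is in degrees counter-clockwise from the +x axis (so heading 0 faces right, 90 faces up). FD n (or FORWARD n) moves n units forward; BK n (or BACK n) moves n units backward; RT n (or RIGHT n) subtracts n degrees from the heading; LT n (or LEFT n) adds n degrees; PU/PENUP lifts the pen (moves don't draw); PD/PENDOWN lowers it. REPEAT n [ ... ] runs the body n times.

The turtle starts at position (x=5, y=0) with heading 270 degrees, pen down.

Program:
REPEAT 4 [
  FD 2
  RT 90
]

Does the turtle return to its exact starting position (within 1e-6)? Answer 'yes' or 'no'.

Answer: yes

Derivation:
Executing turtle program step by step:
Start: pos=(5,0), heading=270, pen down
REPEAT 4 [
  -- iteration 1/4 --
  FD 2: (5,0) -> (5,-2) [heading=270, draw]
  RT 90: heading 270 -> 180
  -- iteration 2/4 --
  FD 2: (5,-2) -> (3,-2) [heading=180, draw]
  RT 90: heading 180 -> 90
  -- iteration 3/4 --
  FD 2: (3,-2) -> (3,0) [heading=90, draw]
  RT 90: heading 90 -> 0
  -- iteration 4/4 --
  FD 2: (3,0) -> (5,0) [heading=0, draw]
  RT 90: heading 0 -> 270
]
Final: pos=(5,0), heading=270, 4 segment(s) drawn

Start position: (5, 0)
Final position: (5, 0)
Distance = 0; < 1e-6 -> CLOSED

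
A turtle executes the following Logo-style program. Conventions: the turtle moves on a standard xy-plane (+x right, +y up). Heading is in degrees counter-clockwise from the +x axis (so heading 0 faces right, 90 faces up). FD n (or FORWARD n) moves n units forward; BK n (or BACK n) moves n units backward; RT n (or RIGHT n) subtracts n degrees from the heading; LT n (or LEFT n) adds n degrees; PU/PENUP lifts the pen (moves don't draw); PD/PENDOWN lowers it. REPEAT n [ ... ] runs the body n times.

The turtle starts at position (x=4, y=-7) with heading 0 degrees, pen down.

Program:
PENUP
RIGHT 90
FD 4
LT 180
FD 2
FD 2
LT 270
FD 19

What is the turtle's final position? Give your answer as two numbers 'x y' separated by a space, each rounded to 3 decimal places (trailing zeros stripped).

Executing turtle program step by step:
Start: pos=(4,-7), heading=0, pen down
PU: pen up
RT 90: heading 0 -> 270
FD 4: (4,-7) -> (4,-11) [heading=270, move]
LT 180: heading 270 -> 90
FD 2: (4,-11) -> (4,-9) [heading=90, move]
FD 2: (4,-9) -> (4,-7) [heading=90, move]
LT 270: heading 90 -> 0
FD 19: (4,-7) -> (23,-7) [heading=0, move]
Final: pos=(23,-7), heading=0, 0 segment(s) drawn

Answer: 23 -7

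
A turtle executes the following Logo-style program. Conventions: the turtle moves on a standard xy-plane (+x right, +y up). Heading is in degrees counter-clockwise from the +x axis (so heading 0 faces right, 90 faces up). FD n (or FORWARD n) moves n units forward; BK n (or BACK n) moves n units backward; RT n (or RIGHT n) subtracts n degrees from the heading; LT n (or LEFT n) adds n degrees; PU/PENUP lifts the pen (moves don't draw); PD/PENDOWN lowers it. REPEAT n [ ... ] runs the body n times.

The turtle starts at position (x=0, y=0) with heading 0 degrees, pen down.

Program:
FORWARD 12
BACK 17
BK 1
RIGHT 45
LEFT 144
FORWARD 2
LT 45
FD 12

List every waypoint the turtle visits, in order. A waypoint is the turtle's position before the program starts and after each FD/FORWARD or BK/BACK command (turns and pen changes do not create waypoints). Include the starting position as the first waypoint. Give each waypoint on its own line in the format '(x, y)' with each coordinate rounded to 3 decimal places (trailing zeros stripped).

Answer: (0, 0)
(12, 0)
(-5, 0)
(-6, 0)
(-6.313, 1.975)
(-16.021, 9.029)

Derivation:
Executing turtle program step by step:
Start: pos=(0,0), heading=0, pen down
FD 12: (0,0) -> (12,0) [heading=0, draw]
BK 17: (12,0) -> (-5,0) [heading=0, draw]
BK 1: (-5,0) -> (-6,0) [heading=0, draw]
RT 45: heading 0 -> 315
LT 144: heading 315 -> 99
FD 2: (-6,0) -> (-6.313,1.975) [heading=99, draw]
LT 45: heading 99 -> 144
FD 12: (-6.313,1.975) -> (-16.021,9.029) [heading=144, draw]
Final: pos=(-16.021,9.029), heading=144, 5 segment(s) drawn
Waypoints (6 total):
(0, 0)
(12, 0)
(-5, 0)
(-6, 0)
(-6.313, 1.975)
(-16.021, 9.029)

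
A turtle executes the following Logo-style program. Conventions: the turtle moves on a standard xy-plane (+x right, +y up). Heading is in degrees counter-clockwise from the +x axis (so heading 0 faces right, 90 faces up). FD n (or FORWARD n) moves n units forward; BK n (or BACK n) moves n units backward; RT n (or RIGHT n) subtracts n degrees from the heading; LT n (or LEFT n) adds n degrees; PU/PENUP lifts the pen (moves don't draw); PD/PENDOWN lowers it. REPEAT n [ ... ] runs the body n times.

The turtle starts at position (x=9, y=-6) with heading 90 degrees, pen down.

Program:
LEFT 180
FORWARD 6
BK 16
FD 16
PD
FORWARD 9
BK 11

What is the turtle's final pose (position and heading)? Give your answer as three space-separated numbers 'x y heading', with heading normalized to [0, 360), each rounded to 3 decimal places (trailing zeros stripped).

Answer: 9 -10 270

Derivation:
Executing turtle program step by step:
Start: pos=(9,-6), heading=90, pen down
LT 180: heading 90 -> 270
FD 6: (9,-6) -> (9,-12) [heading=270, draw]
BK 16: (9,-12) -> (9,4) [heading=270, draw]
FD 16: (9,4) -> (9,-12) [heading=270, draw]
PD: pen down
FD 9: (9,-12) -> (9,-21) [heading=270, draw]
BK 11: (9,-21) -> (9,-10) [heading=270, draw]
Final: pos=(9,-10), heading=270, 5 segment(s) drawn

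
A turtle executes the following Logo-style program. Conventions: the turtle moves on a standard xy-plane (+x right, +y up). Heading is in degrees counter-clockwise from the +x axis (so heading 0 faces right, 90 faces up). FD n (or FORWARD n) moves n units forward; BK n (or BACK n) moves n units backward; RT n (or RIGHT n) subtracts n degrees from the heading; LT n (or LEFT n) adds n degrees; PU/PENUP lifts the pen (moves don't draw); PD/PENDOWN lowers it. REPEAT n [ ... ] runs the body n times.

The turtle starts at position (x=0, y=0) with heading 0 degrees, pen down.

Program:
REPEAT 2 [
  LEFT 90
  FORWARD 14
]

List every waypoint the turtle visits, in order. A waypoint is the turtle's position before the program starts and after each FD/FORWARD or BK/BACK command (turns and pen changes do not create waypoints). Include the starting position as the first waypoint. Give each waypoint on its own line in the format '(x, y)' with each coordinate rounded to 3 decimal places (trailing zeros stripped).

Executing turtle program step by step:
Start: pos=(0,0), heading=0, pen down
REPEAT 2 [
  -- iteration 1/2 --
  LT 90: heading 0 -> 90
  FD 14: (0,0) -> (0,14) [heading=90, draw]
  -- iteration 2/2 --
  LT 90: heading 90 -> 180
  FD 14: (0,14) -> (-14,14) [heading=180, draw]
]
Final: pos=(-14,14), heading=180, 2 segment(s) drawn
Waypoints (3 total):
(0, 0)
(0, 14)
(-14, 14)

Answer: (0, 0)
(0, 14)
(-14, 14)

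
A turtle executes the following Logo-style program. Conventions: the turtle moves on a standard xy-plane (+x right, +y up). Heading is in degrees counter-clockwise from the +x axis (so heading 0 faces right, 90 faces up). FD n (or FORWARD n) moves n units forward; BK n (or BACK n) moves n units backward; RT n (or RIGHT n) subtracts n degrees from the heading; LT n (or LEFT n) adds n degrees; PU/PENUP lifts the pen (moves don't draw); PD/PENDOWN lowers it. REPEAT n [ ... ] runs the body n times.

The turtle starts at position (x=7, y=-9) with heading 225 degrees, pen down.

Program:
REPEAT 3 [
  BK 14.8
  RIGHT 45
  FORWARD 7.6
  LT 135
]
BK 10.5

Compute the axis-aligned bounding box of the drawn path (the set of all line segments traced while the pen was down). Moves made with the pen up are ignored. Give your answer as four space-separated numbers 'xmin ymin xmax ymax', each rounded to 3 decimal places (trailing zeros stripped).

Executing turtle program step by step:
Start: pos=(7,-9), heading=225, pen down
REPEAT 3 [
  -- iteration 1/3 --
  BK 14.8: (7,-9) -> (17.465,1.465) [heading=225, draw]
  RT 45: heading 225 -> 180
  FD 7.6: (17.465,1.465) -> (9.865,1.465) [heading=180, draw]
  LT 135: heading 180 -> 315
  -- iteration 2/3 --
  BK 14.8: (9.865,1.465) -> (-0.6,11.93) [heading=315, draw]
  RT 45: heading 315 -> 270
  FD 7.6: (-0.6,11.93) -> (-0.6,4.33) [heading=270, draw]
  LT 135: heading 270 -> 45
  -- iteration 3/3 --
  BK 14.8: (-0.6,4.33) -> (-11.065,-6.135) [heading=45, draw]
  RT 45: heading 45 -> 0
  FD 7.6: (-11.065,-6.135) -> (-3.465,-6.135) [heading=0, draw]
  LT 135: heading 0 -> 135
]
BK 10.5: (-3.465,-6.135) -> (3.959,-13.559) [heading=135, draw]
Final: pos=(3.959,-13.559), heading=135, 7 segment(s) drawn

Segment endpoints: x in {-11.065, -3.465, -0.6, -0.6, 3.959, 7, 9.865, 17.465}, y in {-13.559, -9, -6.135, -6.135, 1.465, 1.465, 4.33, 11.93}
xmin=-11.065, ymin=-13.559, xmax=17.465, ymax=11.93

Answer: -11.065 -13.559 17.465 11.93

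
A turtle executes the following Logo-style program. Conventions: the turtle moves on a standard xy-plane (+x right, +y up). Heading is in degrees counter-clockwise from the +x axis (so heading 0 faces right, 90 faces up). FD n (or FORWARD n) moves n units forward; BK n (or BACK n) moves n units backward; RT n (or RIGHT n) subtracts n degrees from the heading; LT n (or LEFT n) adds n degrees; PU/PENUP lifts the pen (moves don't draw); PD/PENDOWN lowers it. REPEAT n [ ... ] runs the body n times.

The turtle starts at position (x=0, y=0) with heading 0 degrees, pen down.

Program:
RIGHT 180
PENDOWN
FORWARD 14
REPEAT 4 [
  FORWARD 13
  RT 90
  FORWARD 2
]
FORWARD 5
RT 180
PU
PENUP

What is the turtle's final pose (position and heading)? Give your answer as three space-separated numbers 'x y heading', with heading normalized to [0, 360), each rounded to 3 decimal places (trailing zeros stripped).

Executing turtle program step by step:
Start: pos=(0,0), heading=0, pen down
RT 180: heading 0 -> 180
PD: pen down
FD 14: (0,0) -> (-14,0) [heading=180, draw]
REPEAT 4 [
  -- iteration 1/4 --
  FD 13: (-14,0) -> (-27,0) [heading=180, draw]
  RT 90: heading 180 -> 90
  FD 2: (-27,0) -> (-27,2) [heading=90, draw]
  -- iteration 2/4 --
  FD 13: (-27,2) -> (-27,15) [heading=90, draw]
  RT 90: heading 90 -> 0
  FD 2: (-27,15) -> (-25,15) [heading=0, draw]
  -- iteration 3/4 --
  FD 13: (-25,15) -> (-12,15) [heading=0, draw]
  RT 90: heading 0 -> 270
  FD 2: (-12,15) -> (-12,13) [heading=270, draw]
  -- iteration 4/4 --
  FD 13: (-12,13) -> (-12,0) [heading=270, draw]
  RT 90: heading 270 -> 180
  FD 2: (-12,0) -> (-14,0) [heading=180, draw]
]
FD 5: (-14,0) -> (-19,0) [heading=180, draw]
RT 180: heading 180 -> 0
PU: pen up
PU: pen up
Final: pos=(-19,0), heading=0, 10 segment(s) drawn

Answer: -19 0 0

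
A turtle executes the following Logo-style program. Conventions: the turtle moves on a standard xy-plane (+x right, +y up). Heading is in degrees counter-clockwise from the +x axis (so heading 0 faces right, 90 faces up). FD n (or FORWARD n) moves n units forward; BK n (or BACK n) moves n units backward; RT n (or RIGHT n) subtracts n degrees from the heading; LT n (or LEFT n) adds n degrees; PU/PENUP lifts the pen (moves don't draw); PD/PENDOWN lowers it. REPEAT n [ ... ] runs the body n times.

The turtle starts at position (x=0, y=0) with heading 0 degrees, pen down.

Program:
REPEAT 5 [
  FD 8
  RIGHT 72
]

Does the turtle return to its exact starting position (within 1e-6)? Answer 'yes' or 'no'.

Answer: yes

Derivation:
Executing turtle program step by step:
Start: pos=(0,0), heading=0, pen down
REPEAT 5 [
  -- iteration 1/5 --
  FD 8: (0,0) -> (8,0) [heading=0, draw]
  RT 72: heading 0 -> 288
  -- iteration 2/5 --
  FD 8: (8,0) -> (10.472,-7.608) [heading=288, draw]
  RT 72: heading 288 -> 216
  -- iteration 3/5 --
  FD 8: (10.472,-7.608) -> (4,-12.311) [heading=216, draw]
  RT 72: heading 216 -> 144
  -- iteration 4/5 --
  FD 8: (4,-12.311) -> (-2.472,-7.608) [heading=144, draw]
  RT 72: heading 144 -> 72
  -- iteration 5/5 --
  FD 8: (-2.472,-7.608) -> (0,0) [heading=72, draw]
  RT 72: heading 72 -> 0
]
Final: pos=(0,0), heading=0, 5 segment(s) drawn

Start position: (0, 0)
Final position: (0, 0)
Distance = 0; < 1e-6 -> CLOSED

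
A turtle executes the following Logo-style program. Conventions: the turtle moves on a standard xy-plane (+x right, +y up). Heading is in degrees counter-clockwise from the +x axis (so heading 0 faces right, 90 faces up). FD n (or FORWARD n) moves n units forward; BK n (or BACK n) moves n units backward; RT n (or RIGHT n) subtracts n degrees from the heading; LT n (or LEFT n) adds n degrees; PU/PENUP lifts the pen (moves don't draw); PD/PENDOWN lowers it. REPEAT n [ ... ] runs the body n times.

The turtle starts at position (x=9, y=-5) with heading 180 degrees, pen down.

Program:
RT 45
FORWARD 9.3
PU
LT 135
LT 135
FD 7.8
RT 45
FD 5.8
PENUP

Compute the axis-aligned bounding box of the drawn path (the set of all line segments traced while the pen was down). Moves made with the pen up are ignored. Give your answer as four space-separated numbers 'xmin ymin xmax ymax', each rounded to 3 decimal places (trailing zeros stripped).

Answer: 2.424 -5 9 1.576

Derivation:
Executing turtle program step by step:
Start: pos=(9,-5), heading=180, pen down
RT 45: heading 180 -> 135
FD 9.3: (9,-5) -> (2.424,1.576) [heading=135, draw]
PU: pen up
LT 135: heading 135 -> 270
LT 135: heading 270 -> 45
FD 7.8: (2.424,1.576) -> (7.939,7.092) [heading=45, move]
RT 45: heading 45 -> 0
FD 5.8: (7.939,7.092) -> (13.739,7.092) [heading=0, move]
PU: pen up
Final: pos=(13.739,7.092), heading=0, 1 segment(s) drawn

Segment endpoints: x in {2.424, 9}, y in {-5, 1.576}
xmin=2.424, ymin=-5, xmax=9, ymax=1.576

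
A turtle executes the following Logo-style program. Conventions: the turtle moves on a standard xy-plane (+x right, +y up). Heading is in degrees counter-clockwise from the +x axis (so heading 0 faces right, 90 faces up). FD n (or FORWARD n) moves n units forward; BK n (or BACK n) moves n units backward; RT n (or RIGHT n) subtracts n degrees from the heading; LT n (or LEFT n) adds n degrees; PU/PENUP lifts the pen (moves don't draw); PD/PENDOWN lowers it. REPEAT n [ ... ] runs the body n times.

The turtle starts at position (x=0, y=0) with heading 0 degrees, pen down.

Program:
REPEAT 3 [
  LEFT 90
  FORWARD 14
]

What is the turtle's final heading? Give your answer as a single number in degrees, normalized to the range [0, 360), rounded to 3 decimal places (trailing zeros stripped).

Executing turtle program step by step:
Start: pos=(0,0), heading=0, pen down
REPEAT 3 [
  -- iteration 1/3 --
  LT 90: heading 0 -> 90
  FD 14: (0,0) -> (0,14) [heading=90, draw]
  -- iteration 2/3 --
  LT 90: heading 90 -> 180
  FD 14: (0,14) -> (-14,14) [heading=180, draw]
  -- iteration 3/3 --
  LT 90: heading 180 -> 270
  FD 14: (-14,14) -> (-14,0) [heading=270, draw]
]
Final: pos=(-14,0), heading=270, 3 segment(s) drawn

Answer: 270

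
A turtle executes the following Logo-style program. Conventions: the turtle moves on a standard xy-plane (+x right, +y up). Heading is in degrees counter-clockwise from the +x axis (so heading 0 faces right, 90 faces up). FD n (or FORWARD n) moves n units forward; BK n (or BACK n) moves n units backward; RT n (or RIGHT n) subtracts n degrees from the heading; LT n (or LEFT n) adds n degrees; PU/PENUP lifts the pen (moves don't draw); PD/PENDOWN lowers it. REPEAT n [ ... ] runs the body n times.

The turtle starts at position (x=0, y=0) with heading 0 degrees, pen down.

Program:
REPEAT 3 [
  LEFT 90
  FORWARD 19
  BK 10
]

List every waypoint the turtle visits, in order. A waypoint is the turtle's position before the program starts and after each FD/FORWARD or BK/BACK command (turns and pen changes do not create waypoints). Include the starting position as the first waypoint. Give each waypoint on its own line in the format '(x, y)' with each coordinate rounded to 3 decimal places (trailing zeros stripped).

Answer: (0, 0)
(0, 19)
(0, 9)
(-19, 9)
(-9, 9)
(-9, -10)
(-9, 0)

Derivation:
Executing turtle program step by step:
Start: pos=(0,0), heading=0, pen down
REPEAT 3 [
  -- iteration 1/3 --
  LT 90: heading 0 -> 90
  FD 19: (0,0) -> (0,19) [heading=90, draw]
  BK 10: (0,19) -> (0,9) [heading=90, draw]
  -- iteration 2/3 --
  LT 90: heading 90 -> 180
  FD 19: (0,9) -> (-19,9) [heading=180, draw]
  BK 10: (-19,9) -> (-9,9) [heading=180, draw]
  -- iteration 3/3 --
  LT 90: heading 180 -> 270
  FD 19: (-9,9) -> (-9,-10) [heading=270, draw]
  BK 10: (-9,-10) -> (-9,0) [heading=270, draw]
]
Final: pos=(-9,0), heading=270, 6 segment(s) drawn
Waypoints (7 total):
(0, 0)
(0, 19)
(0, 9)
(-19, 9)
(-9, 9)
(-9, -10)
(-9, 0)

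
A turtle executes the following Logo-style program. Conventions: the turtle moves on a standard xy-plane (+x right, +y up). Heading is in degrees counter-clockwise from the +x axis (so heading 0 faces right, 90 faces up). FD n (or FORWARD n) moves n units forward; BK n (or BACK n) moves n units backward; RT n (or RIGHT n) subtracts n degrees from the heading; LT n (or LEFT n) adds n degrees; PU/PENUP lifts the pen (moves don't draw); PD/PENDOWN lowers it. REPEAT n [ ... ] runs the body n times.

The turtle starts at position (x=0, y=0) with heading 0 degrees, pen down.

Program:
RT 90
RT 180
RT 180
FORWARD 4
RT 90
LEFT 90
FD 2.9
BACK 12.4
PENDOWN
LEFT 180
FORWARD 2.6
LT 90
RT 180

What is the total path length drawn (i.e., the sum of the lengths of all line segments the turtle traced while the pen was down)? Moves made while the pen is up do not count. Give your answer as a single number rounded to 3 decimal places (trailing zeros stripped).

Executing turtle program step by step:
Start: pos=(0,0), heading=0, pen down
RT 90: heading 0 -> 270
RT 180: heading 270 -> 90
RT 180: heading 90 -> 270
FD 4: (0,0) -> (0,-4) [heading=270, draw]
RT 90: heading 270 -> 180
LT 90: heading 180 -> 270
FD 2.9: (0,-4) -> (0,-6.9) [heading=270, draw]
BK 12.4: (0,-6.9) -> (0,5.5) [heading=270, draw]
PD: pen down
LT 180: heading 270 -> 90
FD 2.6: (0,5.5) -> (0,8.1) [heading=90, draw]
LT 90: heading 90 -> 180
RT 180: heading 180 -> 0
Final: pos=(0,8.1), heading=0, 4 segment(s) drawn

Segment lengths:
  seg 1: (0,0) -> (0,-4), length = 4
  seg 2: (0,-4) -> (0,-6.9), length = 2.9
  seg 3: (0,-6.9) -> (0,5.5), length = 12.4
  seg 4: (0,5.5) -> (0,8.1), length = 2.6
Total = 21.9

Answer: 21.9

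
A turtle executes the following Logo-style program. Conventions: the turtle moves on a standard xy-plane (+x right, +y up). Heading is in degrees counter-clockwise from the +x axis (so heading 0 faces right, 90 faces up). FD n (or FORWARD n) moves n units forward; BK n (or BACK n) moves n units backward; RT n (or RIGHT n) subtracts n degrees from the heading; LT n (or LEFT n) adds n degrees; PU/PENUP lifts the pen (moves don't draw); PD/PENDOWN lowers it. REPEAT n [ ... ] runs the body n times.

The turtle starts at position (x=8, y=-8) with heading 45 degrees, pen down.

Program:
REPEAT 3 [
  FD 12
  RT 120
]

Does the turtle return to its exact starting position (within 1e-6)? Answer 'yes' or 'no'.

Answer: yes

Derivation:
Executing turtle program step by step:
Start: pos=(8,-8), heading=45, pen down
REPEAT 3 [
  -- iteration 1/3 --
  FD 12: (8,-8) -> (16.485,0.485) [heading=45, draw]
  RT 120: heading 45 -> 285
  -- iteration 2/3 --
  FD 12: (16.485,0.485) -> (19.591,-11.106) [heading=285, draw]
  RT 120: heading 285 -> 165
  -- iteration 3/3 --
  FD 12: (19.591,-11.106) -> (8,-8) [heading=165, draw]
  RT 120: heading 165 -> 45
]
Final: pos=(8,-8), heading=45, 3 segment(s) drawn

Start position: (8, -8)
Final position: (8, -8)
Distance = 0; < 1e-6 -> CLOSED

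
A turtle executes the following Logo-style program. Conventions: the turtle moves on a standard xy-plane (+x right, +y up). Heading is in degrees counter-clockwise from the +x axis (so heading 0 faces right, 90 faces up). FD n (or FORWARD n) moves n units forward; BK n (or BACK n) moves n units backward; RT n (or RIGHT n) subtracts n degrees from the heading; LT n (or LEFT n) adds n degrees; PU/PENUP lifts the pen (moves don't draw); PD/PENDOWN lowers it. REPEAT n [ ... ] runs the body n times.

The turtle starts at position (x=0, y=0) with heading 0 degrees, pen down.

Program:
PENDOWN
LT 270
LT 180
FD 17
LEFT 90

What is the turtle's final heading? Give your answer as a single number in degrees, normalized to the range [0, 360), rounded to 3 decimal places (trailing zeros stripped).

Answer: 180

Derivation:
Executing turtle program step by step:
Start: pos=(0,0), heading=0, pen down
PD: pen down
LT 270: heading 0 -> 270
LT 180: heading 270 -> 90
FD 17: (0,0) -> (0,17) [heading=90, draw]
LT 90: heading 90 -> 180
Final: pos=(0,17), heading=180, 1 segment(s) drawn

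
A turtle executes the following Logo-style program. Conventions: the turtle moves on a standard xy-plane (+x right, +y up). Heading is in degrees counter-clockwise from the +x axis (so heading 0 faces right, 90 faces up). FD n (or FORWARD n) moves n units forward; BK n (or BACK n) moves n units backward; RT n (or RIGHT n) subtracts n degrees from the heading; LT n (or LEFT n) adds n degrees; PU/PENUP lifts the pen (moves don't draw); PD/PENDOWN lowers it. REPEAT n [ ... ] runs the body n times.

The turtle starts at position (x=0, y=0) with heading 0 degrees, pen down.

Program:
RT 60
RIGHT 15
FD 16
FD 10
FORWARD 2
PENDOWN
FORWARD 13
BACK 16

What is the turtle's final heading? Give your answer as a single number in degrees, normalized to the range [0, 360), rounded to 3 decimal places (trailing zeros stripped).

Answer: 285

Derivation:
Executing turtle program step by step:
Start: pos=(0,0), heading=0, pen down
RT 60: heading 0 -> 300
RT 15: heading 300 -> 285
FD 16: (0,0) -> (4.141,-15.455) [heading=285, draw]
FD 10: (4.141,-15.455) -> (6.729,-25.114) [heading=285, draw]
FD 2: (6.729,-25.114) -> (7.247,-27.046) [heading=285, draw]
PD: pen down
FD 13: (7.247,-27.046) -> (10.612,-39.603) [heading=285, draw]
BK 16: (10.612,-39.603) -> (6.47,-24.148) [heading=285, draw]
Final: pos=(6.47,-24.148), heading=285, 5 segment(s) drawn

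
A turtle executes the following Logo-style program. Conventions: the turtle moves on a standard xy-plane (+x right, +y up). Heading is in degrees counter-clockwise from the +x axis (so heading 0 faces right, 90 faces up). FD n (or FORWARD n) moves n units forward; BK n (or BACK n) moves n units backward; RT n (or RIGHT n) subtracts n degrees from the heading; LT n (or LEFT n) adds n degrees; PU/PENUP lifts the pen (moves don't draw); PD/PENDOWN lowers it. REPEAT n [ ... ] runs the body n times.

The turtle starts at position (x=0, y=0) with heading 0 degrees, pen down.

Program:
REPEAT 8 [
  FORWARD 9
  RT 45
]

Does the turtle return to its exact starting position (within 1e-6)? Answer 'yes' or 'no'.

Executing turtle program step by step:
Start: pos=(0,0), heading=0, pen down
REPEAT 8 [
  -- iteration 1/8 --
  FD 9: (0,0) -> (9,0) [heading=0, draw]
  RT 45: heading 0 -> 315
  -- iteration 2/8 --
  FD 9: (9,0) -> (15.364,-6.364) [heading=315, draw]
  RT 45: heading 315 -> 270
  -- iteration 3/8 --
  FD 9: (15.364,-6.364) -> (15.364,-15.364) [heading=270, draw]
  RT 45: heading 270 -> 225
  -- iteration 4/8 --
  FD 9: (15.364,-15.364) -> (9,-21.728) [heading=225, draw]
  RT 45: heading 225 -> 180
  -- iteration 5/8 --
  FD 9: (9,-21.728) -> (0,-21.728) [heading=180, draw]
  RT 45: heading 180 -> 135
  -- iteration 6/8 --
  FD 9: (0,-21.728) -> (-6.364,-15.364) [heading=135, draw]
  RT 45: heading 135 -> 90
  -- iteration 7/8 --
  FD 9: (-6.364,-15.364) -> (-6.364,-6.364) [heading=90, draw]
  RT 45: heading 90 -> 45
  -- iteration 8/8 --
  FD 9: (-6.364,-6.364) -> (0,0) [heading=45, draw]
  RT 45: heading 45 -> 0
]
Final: pos=(0,0), heading=0, 8 segment(s) drawn

Start position: (0, 0)
Final position: (0, 0)
Distance = 0; < 1e-6 -> CLOSED

Answer: yes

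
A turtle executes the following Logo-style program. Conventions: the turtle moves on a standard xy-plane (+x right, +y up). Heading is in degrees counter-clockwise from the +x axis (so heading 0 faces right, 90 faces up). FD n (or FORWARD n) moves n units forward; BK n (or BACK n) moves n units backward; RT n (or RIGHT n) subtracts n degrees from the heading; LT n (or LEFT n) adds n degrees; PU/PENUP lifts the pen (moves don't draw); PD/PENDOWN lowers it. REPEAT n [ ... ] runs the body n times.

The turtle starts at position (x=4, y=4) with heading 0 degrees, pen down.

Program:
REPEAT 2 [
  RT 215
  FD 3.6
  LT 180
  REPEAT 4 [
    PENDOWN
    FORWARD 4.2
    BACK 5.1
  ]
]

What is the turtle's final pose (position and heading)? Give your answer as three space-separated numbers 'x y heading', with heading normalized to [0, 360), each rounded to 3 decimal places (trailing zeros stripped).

Executing turtle program step by step:
Start: pos=(4,4), heading=0, pen down
REPEAT 2 [
  -- iteration 1/2 --
  RT 215: heading 0 -> 145
  FD 3.6: (4,4) -> (1.051,6.065) [heading=145, draw]
  LT 180: heading 145 -> 325
  REPEAT 4 [
    -- iteration 1/4 --
    PD: pen down
    FD 4.2: (1.051,6.065) -> (4.491,3.656) [heading=325, draw]
    BK 5.1: (4.491,3.656) -> (0.314,6.581) [heading=325, draw]
    -- iteration 2/4 --
    PD: pen down
    FD 4.2: (0.314,6.581) -> (3.754,4.172) [heading=325, draw]
    BK 5.1: (3.754,4.172) -> (-0.423,7.097) [heading=325, draw]
    -- iteration 3/4 --
    PD: pen down
    FD 4.2: (-0.423,7.097) -> (3.017,4.688) [heading=325, draw]
    BK 5.1: (3.017,4.688) -> (-1.161,7.614) [heading=325, draw]
    -- iteration 4/4 --
    PD: pen down
    FD 4.2: (-1.161,7.614) -> (2.28,5.205) [heading=325, draw]
    BK 5.1: (2.28,5.205) -> (-1.898,8.13) [heading=325, draw]
  ]
  -- iteration 2/2 --
  RT 215: heading 325 -> 110
  FD 3.6: (-1.898,8.13) -> (-3.129,11.513) [heading=110, draw]
  LT 180: heading 110 -> 290
  REPEAT 4 [
    -- iteration 1/4 --
    PD: pen down
    FD 4.2: (-3.129,11.513) -> (-1.693,7.566) [heading=290, draw]
    BK 5.1: (-1.693,7.566) -> (-3.437,12.358) [heading=290, draw]
    -- iteration 2/4 --
    PD: pen down
    FD 4.2: (-3.437,12.358) -> (-2.001,8.412) [heading=290, draw]
    BK 5.1: (-2.001,8.412) -> (-3.745,13.204) [heading=290, draw]
    -- iteration 3/4 --
    PD: pen down
    FD 4.2: (-3.745,13.204) -> (-2.308,9.257) [heading=290, draw]
    BK 5.1: (-2.308,9.257) -> (-4.053,14.05) [heading=290, draw]
    -- iteration 4/4 --
    PD: pen down
    FD 4.2: (-4.053,14.05) -> (-2.616,10.103) [heading=290, draw]
    BK 5.1: (-2.616,10.103) -> (-4.36,14.896) [heading=290, draw]
  ]
]
Final: pos=(-4.36,14.896), heading=290, 18 segment(s) drawn

Answer: -4.36 14.896 290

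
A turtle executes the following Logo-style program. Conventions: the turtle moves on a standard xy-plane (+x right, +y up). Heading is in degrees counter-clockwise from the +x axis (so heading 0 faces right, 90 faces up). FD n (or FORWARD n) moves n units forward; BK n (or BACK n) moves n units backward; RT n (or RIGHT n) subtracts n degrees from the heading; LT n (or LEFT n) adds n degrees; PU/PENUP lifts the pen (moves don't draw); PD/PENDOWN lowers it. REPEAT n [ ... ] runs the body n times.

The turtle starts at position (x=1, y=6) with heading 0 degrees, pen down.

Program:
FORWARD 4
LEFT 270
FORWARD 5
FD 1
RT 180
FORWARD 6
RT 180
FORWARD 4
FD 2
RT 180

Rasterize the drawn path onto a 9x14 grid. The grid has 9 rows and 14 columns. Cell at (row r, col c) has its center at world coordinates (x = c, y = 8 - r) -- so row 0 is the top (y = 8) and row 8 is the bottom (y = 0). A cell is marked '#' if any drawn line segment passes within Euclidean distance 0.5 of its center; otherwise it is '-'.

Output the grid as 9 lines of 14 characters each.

Segment 0: (1,6) -> (5,6)
Segment 1: (5,6) -> (5,1)
Segment 2: (5,1) -> (5,0)
Segment 3: (5,0) -> (5,6)
Segment 4: (5,6) -> (5,2)
Segment 5: (5,2) -> (5,0)

Answer: --------------
--------------
-#####--------
-----#--------
-----#--------
-----#--------
-----#--------
-----#--------
-----#--------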